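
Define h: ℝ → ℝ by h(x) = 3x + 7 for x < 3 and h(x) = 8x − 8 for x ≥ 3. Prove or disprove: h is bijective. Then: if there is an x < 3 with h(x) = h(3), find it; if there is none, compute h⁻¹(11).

4/3

Both pieces are strictly increasing (slopes 3 and 8), so each is injective on its own interval.
The left piece maps (−∞, 3) onto (−∞, 16); the right piece maps [3, ∞) onto [16, ∞).
Since 16 = 16, the images partition ℝ: h is injective and surjective, hence bijective.
Because the two images are disjoint, no x < 3 has h(x) = h(3), so we compute h⁻¹(11): 11 lies in (−∞, 16), so solve 3x + 7 = 11: x = (11 − 7)/3 = 4/3.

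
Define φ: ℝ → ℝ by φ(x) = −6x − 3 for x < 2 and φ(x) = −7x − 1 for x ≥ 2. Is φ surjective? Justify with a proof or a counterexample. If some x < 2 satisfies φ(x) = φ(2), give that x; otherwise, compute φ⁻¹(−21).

Both pieces are strictly decreasing (slopes −6 and −7), so each is injective on its own interval.
The left piece maps (−∞, 2) onto (−15, ∞); the right piece maps [2, ∞) onto (−∞, −15].
These images together cover ℝ, so φ is surjective.
Because the two images are disjoint, no x < 2 has φ(x) = φ(2), so we compute φ⁻¹(−21): −21 lies in (−∞, −15], so solve −7x − 1 = −21: x = (−21 + 1)/(−7) = 20/7.

20/7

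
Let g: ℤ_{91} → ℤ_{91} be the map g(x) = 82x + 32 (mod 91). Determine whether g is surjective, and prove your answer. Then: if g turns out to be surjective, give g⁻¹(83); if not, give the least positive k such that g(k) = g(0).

Since gcd(82, 91) = 1, 82 is invertible modulo 91. Euclid's algorithm: 91 = 1·82 + 9, 82 = 9·9 + 1; back-substituting gives 1 = 10·82 − 9·91, so 82⁻¹ ≡ 10 (mod 91).
For any y ∈ ℤ_{91}, x = 10(y − 32) mod 91 satisfies g(x) = 82·10(y − 32) + 32 ≡ y (since 82·10 ≡ 1 mod 91). So every y has a preimage.
Hence g is surjective.
Since g is surjective, we compute g⁻¹(83): solve 82x + 32 ≡ 83 (mod 91), i.e. 82x ≡ 51 (mod 91).
Multiplying by 82⁻¹ = 10 gives x ≡ 10·51 = 510 = 5·91 + 55 ≡ 55 (mod 91).
Check: g(55) = 82·55 + 32 = 4542 = 49·91 + 83 ≡ 83 (mod 91).

55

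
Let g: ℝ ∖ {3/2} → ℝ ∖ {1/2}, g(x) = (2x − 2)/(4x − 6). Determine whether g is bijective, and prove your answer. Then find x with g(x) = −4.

13/9

Suppose g(u) = g(v). Cross-multiplying: (2u − 2)(4v − 6) = (2v − 2)(4u − 6).
Expanding both sides and cancelling the symmetric terms leaves −4·(u − v) = 0. Since −4 ≠ 0, u = v. Thus g is injective.
For any y ≠ 1/2, solving y(4x − 6) = 2x − 2 for x gives a well-defined x ≠ 3/2. So g is surjective.
So g is bijective.
Solving g(x) = −4: cross-multiplying gives 2x − 2 = −4(4x − 6), which rearranges to 18x = 26, so x = 13/9.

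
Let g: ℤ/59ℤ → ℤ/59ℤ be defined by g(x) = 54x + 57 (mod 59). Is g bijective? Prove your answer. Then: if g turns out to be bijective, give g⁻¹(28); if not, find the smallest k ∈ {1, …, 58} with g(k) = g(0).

53

Recall that g is injective when g(x_1) = g(x_2) forces x_1 = x_2.
Suppose g(x_1) = g(x_2) in ℤ/59ℤ. Then 54x_1 + 57 ≡ 54x_2 + 57 (mod 59), hence 54(x_1 − x_2) ≡ 0 (mod 59).
Since gcd(54, 59) = 1, 54 is invertible modulo 59, therefore x_1 − x_2 ≡ 0 (mod 59), i.e. x_1 = x_2.
We now compute 54⁻¹ mod 59 explicitly. Euclid's algorithm: 59 = 1·54 + 5, 54 = 10·5 + 4, 5 = 1·4 + 1; back-substituting gives 1 = 47·54 − 43·59, so 54⁻¹ ≡ 47 (mod 59).
For any y ∈ ℤ/59ℤ, x = 47(y − 57) mod 59 satisfies g(x) = 54·47(y − 57) + 57 ≡ y (since 54·47 ≡ 1 mod 59). So every y has a preimage.
Therefore g is bijective.
Since g is bijective, we compute g⁻¹(28): solve 54x + 57 ≡ 28 (mod 59), i.e. 54x ≡ 30 (mod 59).
Multiplying by 54⁻¹ = 47 gives x ≡ 47·30 = 1410 = 23·59 + 53 ≡ 53 (mod 59).
Check: g(53) = 54·53 + 57 = 2919 = 49·59 + 28 ≡ 28 (mod 59).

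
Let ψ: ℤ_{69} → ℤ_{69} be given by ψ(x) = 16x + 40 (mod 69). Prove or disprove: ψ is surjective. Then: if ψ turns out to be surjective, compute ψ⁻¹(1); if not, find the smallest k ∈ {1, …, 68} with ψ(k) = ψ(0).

Since gcd(16, 69) = 1, 16 is invertible modulo 69. Euclid's algorithm: 69 = 4·16 + 5, 16 = 3·5 + 1; back-substituting gives 1 = 13·16 − 3·69, so 16⁻¹ ≡ 13 (mod 69).
Then y ↦ 13(y − 40) is a two-sided inverse to ψ, so every y ∈ ℤ_{69} has a preimage.
Hence ψ is surjective.
Since ψ is surjective, we compute ψ⁻¹(1): solve 16x + 40 ≡ 1 (mod 69), i.e. 16x ≡ 30 (mod 69).
Multiplying by 16⁻¹ = 13 gives x ≡ 13·30 = 390 = 5·69 + 45 ≡ 45 (mod 69).
Check: ψ(45) = 16·45 + 40 = 760 = 11·69 + 1 ≡ 1 (mod 69).

45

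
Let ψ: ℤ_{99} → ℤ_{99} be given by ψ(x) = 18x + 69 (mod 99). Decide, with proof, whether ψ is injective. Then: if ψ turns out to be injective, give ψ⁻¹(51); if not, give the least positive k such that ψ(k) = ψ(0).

We have gcd(18, 99) = 9 > 1. Taking a = 0 and b = 11: ψ(0) = 69 and ψ(11) = 18·11 + 69 = 267 ≡ 69 (mod 99).
So ψ(0) = ψ(11) while 0 ≠ 11, therefore ψ is not injective.
Since ψ is not injective, we find the least positive k with ψ(k) = ψ(0): this means 18k ≡ 0 (mod 99), i.e. 99 ∣ 18k. Since gcd(18, 99) = 9, dividing through by 9 this holds exactly when 11 ∣ 2k, and as gcd(2, 11) = 1, exactly when 11 ∣ k.
The smallest positive such k is 11.

11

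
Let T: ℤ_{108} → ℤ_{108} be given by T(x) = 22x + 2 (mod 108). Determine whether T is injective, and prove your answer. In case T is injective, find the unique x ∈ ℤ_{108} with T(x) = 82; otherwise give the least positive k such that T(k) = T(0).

54

We have gcd(22, 108) = 2 > 1. Taking a = 0 and b = 54: T(0) = 2 and T(54) = 22·54 + 2 = 1190 ≡ 2 (mod 108).
So T(0) = T(54) while 0 ≠ 54, so T is not injective.
Since T is not injective, we find the least positive k with T(k) = T(0): this means 22k ≡ 0 (mod 108), i.e. 108 ∣ 22k. Since gcd(22, 108) = 2, dividing through by 2 this holds exactly when 54 ∣ 11k, and as gcd(11, 54) = 1, exactly when 54 ∣ k.
The smallest positive such k is 54.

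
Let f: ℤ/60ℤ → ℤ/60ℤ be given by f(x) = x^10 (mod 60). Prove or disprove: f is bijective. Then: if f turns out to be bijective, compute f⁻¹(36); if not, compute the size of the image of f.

12

f(2): Repeated squaring mod 60: 2^1 ≡ 2, 2^2 ≡ 2² = 4, 2^4 ≡ 4² = 16, 2^8 ≡ 16² = 256 ≡ 16. Since 10 = 8 + 2, 2^10 ≡ 16·4: 16·4 = 64 ≡ 4. So 2^10 ≡ 4 (mod 60).
f(8): Repeated squaring mod 60: 8^1 ≡ 8, 8^2 ≡ 8² = 64 ≡ 4, 8^4 ≡ 4² = 16, 8^8 ≡ 16² = 256 ≡ 16. Since 10 = 8 + 2, 8^10 ≡ 16·4: 16·4 = 64 ≡ 4. So 8^10 ≡ 4 (mod 60).
So f(2) = f(8) = 4 while 2 ≠ 8, so f is not injective, hence not bijective.
Since f is not bijective, we determine |image(f)|. Computing x^10 mod 60 for each x (by repeated squaring, reducing mod 60 at every step), the values f(0), f(1), …, f(59) are: 0, 1, 4, 9, 16, 25, 36, 49, 4, 21, 40, 1, 24, 49, 16, 45, 16, 49, 24, 1, 40, 21, 4, 49, 36, 25, 16, 9, 4, 1, 0, 1, 4, 9, 16, 25, 36, 49, 4, 21, 40, 1, 24, 49, 16, 45, 16, 49, 24, 1, 40, 21, 4, 49, 36, 25, 16, 9, 4, 1.
The distinct values are {0, 1, 4, 9, 16, 21, 24, 25, 36, 40, 45, 49}; there are 12 of them.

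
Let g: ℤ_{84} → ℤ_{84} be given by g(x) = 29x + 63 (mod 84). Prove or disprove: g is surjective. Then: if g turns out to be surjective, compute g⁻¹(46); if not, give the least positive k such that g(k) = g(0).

Recall that surjectivity means every element of the codomain has a preimage under g.
Since gcd(29, 84) = 1, 29 is invertible modulo 84. Euclid's algorithm: 84 = 2·29 + 26, 29 = 1·26 + 3, 26 = 8·3 + 2, 3 = 1·2 + 1; back-substituting gives 1 = 29·29 − 10·84, so 29⁻¹ ≡ 29 (mod 84).
For any y ∈ ℤ_{84}, x = 29(y − 63) mod 84 satisfies g(x) = 29·29(y − 63) + 63 ≡ y (since 29·29 ≡ 1 mod 84). So every y has a preimage.
Hence g is surjective.
Since g is surjective, we compute g⁻¹(46): solve 29x + 63 ≡ 46 (mod 84), i.e. 29x ≡ 67 (mod 84).
Multiplying by 29⁻¹ = 29 gives x ≡ 29·67 = 1943 = 23·84 + 11 ≡ 11 (mod 84).
Check: g(11) = 29·11 + 63 = 382 = 4·84 + 46 ≡ 46 (mod 84).

11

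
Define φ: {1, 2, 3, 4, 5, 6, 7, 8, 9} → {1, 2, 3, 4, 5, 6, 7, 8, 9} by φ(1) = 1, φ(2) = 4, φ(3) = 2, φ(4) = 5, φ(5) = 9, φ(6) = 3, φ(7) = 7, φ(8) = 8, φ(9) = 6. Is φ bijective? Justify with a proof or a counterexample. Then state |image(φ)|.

9

The values 1, 4, 2, 5, 9, 3, 7, 8, 6 are a permutation of {1, 2, 3, 4, 5, 6, 7, 8, 9}: each element appears exactly once.
So φ is injective and surjective, hence bijective.
The image of φ is {1, 2, 3, 4, 5, 6, 7, 8, 9}, which has 9 elements.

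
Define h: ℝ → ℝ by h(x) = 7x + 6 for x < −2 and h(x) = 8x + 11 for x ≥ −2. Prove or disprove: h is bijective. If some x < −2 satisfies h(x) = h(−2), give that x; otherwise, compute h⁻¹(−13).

-19/7

Both pieces are strictly increasing (slopes 7 and 8), so each is injective on its own interval.
The left piece maps (−∞, −2) onto (−∞, −8); the right piece maps [−2, ∞) onto [−5, ∞).
The images leave a gap (−8 has no preimage), so h is not surjective, hence not bijective.
Because the two images are disjoint, no x < −2 has h(x) = h(−2), so we compute h⁻¹(−13): −13 lies in (−∞, −8), so solve 7x + 6 = −13: x = (−13 − 6)/7 = −19/7.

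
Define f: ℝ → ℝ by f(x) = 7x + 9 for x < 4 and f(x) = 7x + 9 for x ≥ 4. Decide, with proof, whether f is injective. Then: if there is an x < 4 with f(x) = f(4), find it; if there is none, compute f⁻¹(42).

Both pieces are strictly increasing (slopes 7 and 7), so each is injective on its own interval.
The left piece maps (−∞, 4) onto (−∞, 37); the right piece maps [4, ∞) onto [37, ∞).
These images are disjoint, so no value is attained by both pieces. Thus f is injective.
Because the two images are disjoint, no x < 4 has f(x) = f(4), so we compute f⁻¹(42): 42 lies in [37, ∞), so solve 7x + 9 = 42: x = (42 − 9)/7 = 33/7.

33/7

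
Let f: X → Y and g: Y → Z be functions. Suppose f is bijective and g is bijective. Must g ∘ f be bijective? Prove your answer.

Injectivity: if g(f(s)) = g(f(t)) then f(s) = f(t) (g injective) so s = t (f injective).
Surjectivity: for c ∈ Z pick b with g(b) = c, then a with f(a) = b; then (g ∘ f)(a) = c.
Hence g ∘ f is bijective.

bijective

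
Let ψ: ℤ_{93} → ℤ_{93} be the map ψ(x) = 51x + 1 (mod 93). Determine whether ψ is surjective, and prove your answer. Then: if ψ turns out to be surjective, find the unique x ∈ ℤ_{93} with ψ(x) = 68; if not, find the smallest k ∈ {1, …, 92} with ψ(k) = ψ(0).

31

Since gcd(51, 93) = 3, we have 51x ≡ 0 (mod 3) for all x, so ψ(x) ≡ 1 (mod 3).
But 0 ≢ 1 (mod 3), so 0 ∈ ℤ_{93} has no preimage. Thus ψ is not surjective.
Since ψ is not surjective, we find the least positive k with ψ(k) = ψ(0): this means 51k ≡ 0 (mod 93), i.e. 93 ∣ 51k. Since gcd(51, 93) = 3, dividing through by 3 this holds exactly when 31 ∣ 17k, and as gcd(17, 31) = 1, exactly when 31 ∣ k.
The smallest positive such k is 31.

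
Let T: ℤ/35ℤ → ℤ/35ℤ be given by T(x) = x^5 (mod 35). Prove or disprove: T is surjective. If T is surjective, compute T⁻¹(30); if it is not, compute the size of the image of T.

Computing x^5 mod 35 for each x (by repeated squaring, reducing mod 35 at every step), the values T(0), T(1), …, T(34) are: 0, 1, 32, 33, 9, 10, 6, 7, 8, 4, 5, 16, 17, 13, 14, 15, 11, 12, 23, 24, 20, 21, 22, 18, 19, 30, 31, 27, 28, 29, 25, 26, 2, 3, 34.
Every element of ℤ/35ℤ appears exactly once in this list, so T is a bijection, and in particular surjective.
Since T is surjective, we read off the preimage of 30 from the same table: T(25) = 30, so T⁻¹(30) = 25.

25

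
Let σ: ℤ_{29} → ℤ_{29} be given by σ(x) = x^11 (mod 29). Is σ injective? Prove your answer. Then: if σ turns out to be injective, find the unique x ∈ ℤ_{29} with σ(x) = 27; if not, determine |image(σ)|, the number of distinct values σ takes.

19

Since 29 is prime, the nonzero elements of ℤ_{29} form a cyclic group of order 28.
As gcd(11, 28) = 1, raising to the 11th power is a bijection on this group: if u^11 ≡ v^11 then (uv^{−1})^11 = 1, and the only element of order dividing gcd(11, 28) = 1 is 1, so u = v.
With σ(0) = 0 this makes σ injective on all of ℤ_{29}, hence bijective (finite equal-size domain and codomain). In particular σ is injective.
Since σ is injective, we find the preimage of 27. The inverse of x ↦ x^11 on (ℤ_{29})^× is x ↦ x^23, because 11·23 = 253 = 9·28 + 1 ≡ 1 (mod 28) and x^{28} = 1 for x ≠ 0 (Fermat). So σ⁻¹(27) = 27^23 mod 29.
Repeated squaring mod 29: 27^1 ≡ 27, 27^2 ≡ 27² = 729 ≡ 4, 27^4 ≡ 4² = 16, 27^8 ≡ 16² = 256 ≡ 24, 27^16 ≡ 24² = 576 ≡ 25. Since 23 = 16 + 4 + 2 + 1, 27^23 ≡ 25·16·4·27: 25·16 = 400 ≡ 23, then 23·4 = 92 ≡ 5, then 5·27 = 135 ≡ 19. So 27^23 ≡ 19 (mod 29).
Hence σ⁻¹(27) = 19.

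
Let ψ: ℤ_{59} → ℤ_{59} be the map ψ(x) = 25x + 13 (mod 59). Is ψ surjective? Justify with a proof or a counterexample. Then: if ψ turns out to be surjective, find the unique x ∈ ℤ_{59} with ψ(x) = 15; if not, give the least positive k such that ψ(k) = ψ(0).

52

By definition, surjectivity means every element of the codomain has a preimage under ψ.
Since gcd(25, 59) = 1, 25 is invertible modulo 59. Euclid's algorithm: 59 = 2·25 + 9, 25 = 2·9 + 7, 9 = 1·7 + 2, 7 = 3·2 + 1; back-substituting gives 1 = 26·25 − 11·59, so 25⁻¹ ≡ 26 (mod 59).
For any y ∈ ℤ_{59}, x = 26(y − 13) mod 59 satisfies ψ(x) = 25·26(y − 13) + 13 ≡ y (since 25·26 ≡ 1 mod 59). So every y has a preimage.
Therefore ψ is surjective.
Since ψ is surjective, we compute ψ⁻¹(15): solve 25x + 13 ≡ 15 (mod 59), i.e. 25x ≡ 2 (mod 59).
Multiplying by 25⁻¹ = 26 gives x ≡ 26·2 = 52 ≡ 52 (mod 59).
Check: ψ(52) = 25·52 + 13 = 1313 = 22·59 + 15 ≡ 15 (mod 59).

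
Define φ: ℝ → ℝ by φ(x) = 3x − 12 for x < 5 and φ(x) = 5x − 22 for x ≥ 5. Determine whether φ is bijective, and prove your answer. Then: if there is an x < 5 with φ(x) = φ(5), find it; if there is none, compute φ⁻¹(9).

31/5

Both pieces are strictly increasing (slopes 3 and 5), so each is injective on its own interval.
The left piece maps (−∞, 5) onto (−∞, 3); the right piece maps [5, ∞) onto [3, ∞).
Since 3 = 3, the images partition ℝ: φ is injective and surjective, hence bijective.
Because the two images are disjoint, no x < 5 has φ(x) = φ(5), so we compute φ⁻¹(9): 9 lies in [3, ∞), so solve 5x − 22 = 9: x = (9 + 22)/5 = 31/5.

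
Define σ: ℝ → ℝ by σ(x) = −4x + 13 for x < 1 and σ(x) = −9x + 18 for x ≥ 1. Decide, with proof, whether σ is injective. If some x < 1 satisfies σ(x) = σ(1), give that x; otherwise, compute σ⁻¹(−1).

19/9

Both pieces are strictly decreasing (slopes −4 and −9), so each is injective on its own interval.
The left piece maps (−∞, 1) onto (9, ∞); the right piece maps [1, ∞) onto (−∞, 9].
These images are disjoint, so no value is attained by both pieces. Thus σ is injective.
Because the two images are disjoint, no x < 1 has σ(x) = σ(1), so we compute σ⁻¹(−1): −1 lies in (−∞, 9], so solve −9x + 18 = −1: x = (−1 − 18)/(−9) = 19/9.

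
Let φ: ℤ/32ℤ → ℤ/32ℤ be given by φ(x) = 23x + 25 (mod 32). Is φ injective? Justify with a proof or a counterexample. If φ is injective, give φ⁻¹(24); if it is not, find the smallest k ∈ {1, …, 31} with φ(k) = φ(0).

By definition, injectivity means: for all s, t in the domain, φ(s) = φ(t) implies s = t.
If φ(s) = φ(t), then 23s ≡ 23t (mod 32). Because gcd(23, 32) = 1, we may cancel 23 to get s ≡ t (mod 32).
Thus φ is injective.
We now compute 23⁻¹ mod 32 explicitly. Euclid's algorithm: 32 = 1·23 + 9, 23 = 2·9 + 5, 9 = 1·5 + 4, 5 = 1·4 + 1; back-substituting gives 1 = 7·23 − 5·32, so 23⁻¹ ≡ 7 (mod 32).
Since φ is injective, we compute φ⁻¹(24): solve 23x + 25 ≡ 24 (mod 32), i.e. 23x ≡ 31 (mod 32).
Multiplying by 23⁻¹ = 7 gives x ≡ 7·31 = 217 = 6·32 + 25 ≡ 25 (mod 32).
Check: φ(25) = 23·25 + 25 = 600 = 18·32 + 24 ≡ 24 (mod 32).

25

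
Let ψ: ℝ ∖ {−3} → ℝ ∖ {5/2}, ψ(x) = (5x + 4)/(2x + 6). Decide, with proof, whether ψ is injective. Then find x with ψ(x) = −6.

-40/17

Suppose ψ(s) = ψ(t). Cross-multiplying: (5s + 4)(2t + 6) = (5t + 4)(2s + 6).
Expanding both sides and cancelling the symmetric terms leaves 22·(s − t) = 0. Since 22 ≠ 0, s = t. Hence ψ is injective.
Solving ψ(x) = −6: cross-multiplying gives 5x + 4 = −6(2x + 6), which rearranges to 17x = −40, so x = −40/17.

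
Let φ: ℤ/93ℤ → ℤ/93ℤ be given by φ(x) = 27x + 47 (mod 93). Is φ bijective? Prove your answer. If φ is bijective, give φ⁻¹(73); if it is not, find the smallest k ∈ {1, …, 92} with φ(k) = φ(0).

31

Recall that φ is injective if φ(a) = φ(b) implies a = b.
We have gcd(27, 93) = 3 > 1. Taking a = 0 and b = 31: φ(0) = 47 and φ(31) = 27·31 + 47 = 884 ≡ 47 (mod 93).
So φ(0) = φ(31) while 0 ≠ 31, so φ is not injective, hence not bijective.
Since φ is not bijective, we find the least positive k with φ(k) = φ(0): this means 27k ≡ 0 (mod 93), i.e. 93 ∣ 27k. Since gcd(27, 93) = 3, dividing through by 3 this holds exactly when 31 ∣ 9k, and as gcd(9, 31) = 1, exactly when 31 ∣ k.
The smallest positive such k is 31.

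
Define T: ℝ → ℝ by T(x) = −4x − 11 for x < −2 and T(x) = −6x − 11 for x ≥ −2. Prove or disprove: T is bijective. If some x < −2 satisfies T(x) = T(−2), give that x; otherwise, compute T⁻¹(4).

-3

Both pieces are strictly decreasing (slopes −4 and −6), so each is injective on its own interval.
The left piece maps (−∞, −2) onto (−3, ∞); the right piece maps [−2, ∞) onto (−∞, 1].
These images overlap. In particular T(−2) = 1 (right piece), and solving −4x − 11 = 1 on the left piece gives x = −3 < −2.
So T(−3) = T(−2) with −3 ≠ −2, and T is not injective, hence not bijective. This x = −3 is the requested value below −2.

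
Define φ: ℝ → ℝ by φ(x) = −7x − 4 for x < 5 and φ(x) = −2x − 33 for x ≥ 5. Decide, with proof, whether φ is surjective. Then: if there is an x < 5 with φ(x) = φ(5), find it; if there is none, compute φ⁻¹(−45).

6

Both pieces are strictly decreasing (slopes −7 and −2), so each is injective on its own interval.
The left piece maps (−∞, 5) onto (−39, ∞); the right piece maps [5, ∞) onto (−∞, −43].
The union (−39, ∞) ∪ (−∞, −43] omits the interval between −39 and −43; in particular −39 has no preimage. So φ is not surjective.
Because the two images are disjoint, no x < 5 has φ(x) = φ(5), so we compute φ⁻¹(−45): −45 lies in (−∞, −43], so solve −2x − 33 = −45: x = (−45 + 33)/(−2) = 6.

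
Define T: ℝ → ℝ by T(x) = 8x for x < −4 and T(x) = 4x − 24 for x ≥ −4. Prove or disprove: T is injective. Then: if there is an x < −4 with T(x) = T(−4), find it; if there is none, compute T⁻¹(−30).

Both pieces are strictly increasing (slopes 8 and 4), so each is injective on its own interval.
The left piece maps (−∞, −4) onto (−∞, −32); the right piece maps [−4, ∞) onto [−40, ∞).
These images overlap. In particular T(−4) = −40 (right piece), and solving 8x = −40 on the left piece gives x = −5 < −4.
So T(−5) = T(−4) with −5 ≠ −4, and T is not injective. This x = −5 is the requested value below −4.

-5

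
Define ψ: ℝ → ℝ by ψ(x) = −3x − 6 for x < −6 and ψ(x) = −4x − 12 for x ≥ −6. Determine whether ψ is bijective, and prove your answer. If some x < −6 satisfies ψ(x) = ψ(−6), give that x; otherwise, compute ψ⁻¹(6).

-9/2

Both pieces are strictly decreasing (slopes −3 and −4), so each is injective on its own interval.
The left piece maps (−∞, −6) onto (12, ∞); the right piece maps [−6, ∞) onto (−∞, 12].
Since 12 = 12, the images partition ℝ: ψ is injective and surjective, hence bijective.
Because the two images are disjoint, no x < −6 has ψ(x) = ψ(−6), so we compute ψ⁻¹(6): 6 lies in (−∞, 12], so solve −4x − 12 = 6: x = (6 + 12)/(−4) = −9/2.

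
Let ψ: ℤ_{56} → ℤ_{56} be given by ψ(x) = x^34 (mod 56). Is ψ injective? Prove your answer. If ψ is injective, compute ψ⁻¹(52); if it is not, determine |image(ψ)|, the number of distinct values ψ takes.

8

ψ(6): Repeated squaring mod 56: 6^1 ≡ 6, 6^2 ≡ 6² = 36, 6^4 ≡ 36² = 1296 ≡ 8, 6^8 ≡ 8² = 64 ≡ 8, 6^16 ≡ 8² = 64 ≡ 8, 6^32 ≡ 8² = 64 ≡ 8. Since 34 = 32 + 2, 6^34 ≡ 8·36: 8·36 = 288 ≡ 8. So 6^34 ≡ 8 (mod 56).
ψ(8): Repeated squaring mod 56: 8^1 ≡ 8, 8^2 ≡ 8² = 64 ≡ 8, 8^4 ≡ 8² = 64 ≡ 8, 8^8 ≡ 8² = 64 ≡ 8, 8^16 ≡ 8² = 64 ≡ 8, 8^32 ≡ 8² = 64 ≡ 8. Since 34 = 32 + 2, 8^34 ≡ 8·8: 8·8 = 64 ≡ 8. So 8^34 ≡ 8 (mod 56).
So ψ(6) = ψ(8) = 8 while 6 ≠ 8, therefore ψ is not injective.
Since ψ is not injective, we determine |image(ψ)|. Computing x^34 mod 56 for each x (by repeated squaring, reducing mod 56 at every step), the values ψ(0), ψ(1), …, ψ(55) are: 0, 1, 16, 25, 32, 9, 8, 49, 8, 9, 32, 25, 16, 1, 0, 1, 16, 25, 32, 9, 8, 49, 8, 9, 32, 25, 16, 1, 0, 1, 16, 25, 32, 9, 8, 49, 8, 9, 32, 25, 16, 1, 0, 1, 16, 25, 32, 9, 8, 49, 8, 9, 32, 25, 16, 1.
The distinct values are {0, 1, 8, 9, 16, 25, 32, 49}; there are 8 of them.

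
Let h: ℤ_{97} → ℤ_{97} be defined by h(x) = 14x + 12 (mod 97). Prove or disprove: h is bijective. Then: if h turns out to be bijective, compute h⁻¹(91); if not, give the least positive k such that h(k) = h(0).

Suppose h(a) = h(b) in ℤ_{97}. Then 14a + 12 ≡ 14b + 12 (mod 97), hence 14(a − b) ≡ 0 (mod 97).
Since gcd(14, 97) = 1, 14 is invertible modulo 97, thus a − b ≡ 0 (mod 97), i.e. a = b.
We now compute 14⁻¹ mod 97 explicitly. Euclid's algorithm: 97 = 6·14 + 13, 14 = 1·13 + 1; back-substituting gives 1 = 7·14 − 1·97, so 14⁻¹ ≡ 7 (mod 97).
For any y ∈ ℤ_{97}, x = 7(y − 12) mod 97 satisfies h(x) = 14·7(y − 12) + 12 ≡ y (since 14·7 ≡ 1 mod 97). So every y has a preimage.
Hence h is bijective.
Since h is bijective, we find h⁻¹(91): we need 14x ≡ 91 − 12 ≡ 79 (mod 97). Using 14⁻¹ = 7: x ≡ 7·79 = 553 = 5·97 + 68, so x = 68.
Check: h(68) = 14·68 + 12 = 964 = 9·97 + 91 ≡ 91 (mod 97).

68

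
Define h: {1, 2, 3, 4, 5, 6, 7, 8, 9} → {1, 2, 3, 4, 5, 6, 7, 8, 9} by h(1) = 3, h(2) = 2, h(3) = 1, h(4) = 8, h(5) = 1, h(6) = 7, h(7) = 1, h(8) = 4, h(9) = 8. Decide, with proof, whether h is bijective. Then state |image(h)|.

h(3) = 1 = h(5) with 3 ≠ 5, so h is not injective, hence not bijective.
The image of h is {1, 2, 3, 4, 7, 8}, which has 6 elements.

6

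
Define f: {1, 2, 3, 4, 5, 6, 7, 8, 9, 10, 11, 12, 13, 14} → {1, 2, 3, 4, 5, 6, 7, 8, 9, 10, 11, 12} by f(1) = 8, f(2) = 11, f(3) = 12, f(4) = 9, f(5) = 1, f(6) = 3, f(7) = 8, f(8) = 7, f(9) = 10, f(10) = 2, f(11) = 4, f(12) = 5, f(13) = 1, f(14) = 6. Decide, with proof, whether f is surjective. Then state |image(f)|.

12

Every element of the codomain has a preimage: 1 = f(5), 2 = f(10), 3 = f(6), 4 = f(11), 5 = f(12), 6 = f(14), 7 = f(8), 8 = f(1), 9 = f(4), 10 = f(9), 11 = f(2), 12 = f(3).
So f is surjective.
The image of f is {1, 2, 3, 4, 5, 6, 7, 8, 9, 10, 11, 12}, which has 12 elements.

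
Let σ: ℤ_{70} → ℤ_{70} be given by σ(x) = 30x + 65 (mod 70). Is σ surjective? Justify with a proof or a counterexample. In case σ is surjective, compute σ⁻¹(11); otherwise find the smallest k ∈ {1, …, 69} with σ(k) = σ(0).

Since gcd(30, 70) = 10, we have 30x ≡ 0 (mod 10) for all x, so σ(x) ≡ 5 (mod 10).
But 0 ≢ 5 (mod 10), so 0 ∈ ℤ_{70} has no preimage. Thus σ is not surjective.
Since σ is not surjective, we find the least positive k with σ(k) = σ(0): this means 30k ≡ 0 (mod 70), i.e. 70 ∣ 30k. Since gcd(30, 70) = 10, dividing through by 10 this holds exactly when 7 ∣ 3k, and as gcd(3, 7) = 1, exactly when 7 ∣ k.
The smallest positive such k is 7.

7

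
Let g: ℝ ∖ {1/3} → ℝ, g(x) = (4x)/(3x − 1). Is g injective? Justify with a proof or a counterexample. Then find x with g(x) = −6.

3/11

Suppose g(s) = g(t). Cross-multiplying: (4s)(3t − 1) = (4t)(3s − 1).
Expanding both sides and cancelling the symmetric terms leaves −4·(s − t) = 0. Since −4 ≠ 0, s = t. Hence g is injective.
Solving g(x) = −6: cross-multiplying gives 4x = −6(3x − 1), which rearranges to 22x = 6, so x = 3/11.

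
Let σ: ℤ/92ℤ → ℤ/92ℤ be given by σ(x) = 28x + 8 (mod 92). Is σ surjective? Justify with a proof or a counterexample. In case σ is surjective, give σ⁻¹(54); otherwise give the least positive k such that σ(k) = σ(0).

23

Since gcd(28, 92) = 4, we have 28x ≡ 0 (mod 4) for all x, so σ(x) ≡ 0 (mod 4).
But 1 ≢ 0 (mod 4), so 1 ∈ ℤ/92ℤ has no preimage. So σ is not surjective.
Since σ is not surjective, we find the least positive k with σ(k) = σ(0): this means 28k ≡ 0 (mod 92), i.e. 92 ∣ 28k. Since gcd(28, 92) = 4, dividing through by 4 this holds exactly when 23 ∣ 7k, and as gcd(7, 23) = 1, exactly when 23 ∣ k.
The smallest positive such k is 23.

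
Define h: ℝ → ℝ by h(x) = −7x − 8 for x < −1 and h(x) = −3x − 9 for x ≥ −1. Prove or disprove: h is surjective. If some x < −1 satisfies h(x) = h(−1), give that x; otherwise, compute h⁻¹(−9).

Both pieces are strictly decreasing (slopes −7 and −3), so each is injective on its own interval.
The left piece maps (−∞, −1) onto (−1, ∞); the right piece maps [−1, ∞) onto (−∞, −6].
The union (−1, ∞) ∪ (−∞, −6] omits the interval between −1 and −6; in particular −1 has no preimage. So h is not surjective.
Because the two images are disjoint, no x < −1 has h(x) = h(−1), so we compute h⁻¹(−9): −9 lies in (−∞, −6], so solve −3x − 9 = −9: x = (−9 + 9)/(−3) = 0.

0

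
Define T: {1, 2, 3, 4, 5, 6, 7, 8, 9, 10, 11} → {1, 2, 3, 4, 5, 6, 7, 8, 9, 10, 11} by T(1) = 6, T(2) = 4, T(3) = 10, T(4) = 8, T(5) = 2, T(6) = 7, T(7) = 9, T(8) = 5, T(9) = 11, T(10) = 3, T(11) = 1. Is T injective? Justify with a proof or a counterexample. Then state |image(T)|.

The values T(1), …, T(11) are 6, 4, 10, 8, 2, 7, 9, 5, 11, 3, 1 — all distinct.
So T(s) = T(t) only when s = t, and T is injective.
The image of T is {1, 2, 3, 4, 5, 6, 7, 8, 9, 10, 11}, which has 11 elements.

11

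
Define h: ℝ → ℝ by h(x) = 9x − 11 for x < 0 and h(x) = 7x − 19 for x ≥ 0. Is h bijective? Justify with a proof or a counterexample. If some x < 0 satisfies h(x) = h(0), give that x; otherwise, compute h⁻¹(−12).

Both pieces are strictly increasing (slopes 9 and 7), so each is injective on its own interval.
The left piece maps (−∞, 0) onto (−∞, −11); the right piece maps [0, ∞) onto [−19, ∞).
These images overlap. In particular h(0) = −19 (right piece), and solving 9x − 11 = −19 on the left piece gives x = −8/9 < 0.
So h(−8/9) = h(0) with −8/9 ≠ 0, and h is not injective, hence not bijective. This x = −8/9 is the requested value below 0.

-8/9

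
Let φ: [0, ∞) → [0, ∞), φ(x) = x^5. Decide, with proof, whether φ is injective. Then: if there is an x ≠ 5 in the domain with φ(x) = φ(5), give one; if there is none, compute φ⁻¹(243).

3

On [0, ∞), x ↦ x^5 is strictly increasing, so φ(x_1) = φ(x_2) forces x_1 = x_2. Hence φ is injective.
Since x ↦ x^5 is strictly increasing on [0, ∞), it is injective there, so no x ≠ 5 in the domain has φ(x) = φ(5). We therefore compute φ⁻¹(243) = 243^{1/5} = 3 (indeed 3^5 = 243).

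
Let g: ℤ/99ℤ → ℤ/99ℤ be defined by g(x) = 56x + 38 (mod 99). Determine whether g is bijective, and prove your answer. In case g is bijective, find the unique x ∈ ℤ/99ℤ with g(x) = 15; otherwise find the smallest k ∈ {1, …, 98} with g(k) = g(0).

65

If g(x_1) = g(x_2), then 56x_1 ≡ 56x_2 (mod 99). Because gcd(56, 99) = 1, we may cancel 56 to get x_1 ≡ x_2 (mod 99).
We now compute 56⁻¹ mod 99 explicitly. Euclid's algorithm: 99 = 1·56 + 43, 56 = 1·43 + 13, 43 = 3·13 + 4, 13 = 3·4 + 1; back-substituting gives 1 = 23·56 − 13·99, so 56⁻¹ ≡ 23 (mod 99).
Then y ↦ 23(y − 38) is a two-sided inverse to g, so every y ∈ ℤ/99ℤ has a preimage.
Therefore g is bijective.
Since g is bijective, we find g⁻¹(15): we need 56x ≡ 15 − 38 ≡ 76 (mod 99). Using 56⁻¹ = 23: x ≡ 23·76 = 1748 = 17·99 + 65, so x = 65.
Check: g(65) = 56·65 + 38 = 3678 = 37·99 + 15 ≡ 15 (mod 99).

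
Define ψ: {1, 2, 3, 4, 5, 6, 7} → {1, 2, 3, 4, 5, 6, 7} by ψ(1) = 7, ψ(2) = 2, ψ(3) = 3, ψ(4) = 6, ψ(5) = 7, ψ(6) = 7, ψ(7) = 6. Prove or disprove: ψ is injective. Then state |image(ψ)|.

4

ψ(1) = 7 = ψ(5) with 1 ≠ 5, so ψ is not injective.
The image of ψ is {2, 3, 6, 7}, which has 4 elements.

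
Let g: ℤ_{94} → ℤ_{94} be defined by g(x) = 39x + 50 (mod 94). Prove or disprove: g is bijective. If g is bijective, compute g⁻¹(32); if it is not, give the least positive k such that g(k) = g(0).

If g(s) = g(t), then 39s ≡ 39t (mod 94). Because gcd(39, 94) = 1, we may cancel 39 to get s ≡ t (mod 94).
We now compute 39⁻¹ mod 94 explicitly. Euclid's algorithm: 94 = 2·39 + 16, 39 = 2·16 + 7, 16 = 2·7 + 2, 7 = 3·2 + 1; back-substituting gives 1 = 41·39 − 17·94, so 39⁻¹ ≡ 41 (mod 94).
Then y ↦ 41(y − 50) is a two-sided inverse to g, so every y ∈ ℤ_{94} has a preimage.
Thus g is bijective.
Since g is bijective, we compute g⁻¹(32): solve 39x + 50 ≡ 32 (mod 94), i.e. 39x ≡ 76 (mod 94).
Multiplying by 39⁻¹ = 41 gives x ≡ 41·76 = 3116 = 33·94 + 14 ≡ 14 (mod 94).
Check: g(14) = 39·14 + 50 = 596 = 6·94 + 32 ≡ 32 (mod 94).

14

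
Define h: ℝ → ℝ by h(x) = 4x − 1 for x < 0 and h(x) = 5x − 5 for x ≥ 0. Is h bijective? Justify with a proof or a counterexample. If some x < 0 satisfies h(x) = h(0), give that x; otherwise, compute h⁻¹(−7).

Both pieces are strictly increasing (slopes 4 and 5), so each is injective on its own interval.
The left piece maps (−∞, 0) onto (−∞, −1); the right piece maps [0, ∞) onto [−5, ∞).
These images overlap. In particular h(0) = −5 (right piece), and solving 4x − 1 = −5 on the left piece gives x = −1 < 0.
So h(−1) = h(0) with −1 ≠ 0, and h is not injective, hence not bijective. This x = −1 is the requested value below 0.

-1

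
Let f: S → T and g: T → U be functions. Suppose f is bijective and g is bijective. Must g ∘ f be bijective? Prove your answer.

bijective

Injectivity: if g(f(s)) = g(f(t)) then f(s) = f(t) (g injective) so s = t (f injective).
Surjectivity: for c ∈ U pick b with g(b) = c, then a with f(a) = b; then (g ∘ f)(a) = c.
Thus g ∘ f is bijective.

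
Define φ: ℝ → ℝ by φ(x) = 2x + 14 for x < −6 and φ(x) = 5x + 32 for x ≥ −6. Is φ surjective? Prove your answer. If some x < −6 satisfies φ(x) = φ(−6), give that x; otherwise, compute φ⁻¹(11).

Both pieces are strictly increasing (slopes 2 and 5), so each is injective on its own interval.
The left piece maps (−∞, −6) onto (−∞, 2); the right piece maps [−6, ∞) onto [2, ∞).
These images together cover ℝ, so φ is surjective.
Because the two images are disjoint, no x < −6 has φ(x) = φ(−6), so we compute φ⁻¹(11): 11 lies in [2, ∞), so solve 5x + 32 = 11: x = (11 − 32)/5 = −21/5.

-21/5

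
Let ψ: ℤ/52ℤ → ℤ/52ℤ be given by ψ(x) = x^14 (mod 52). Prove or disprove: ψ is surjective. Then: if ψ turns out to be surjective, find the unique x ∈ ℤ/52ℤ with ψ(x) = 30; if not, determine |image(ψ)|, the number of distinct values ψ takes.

ψ(12): Repeated squaring mod 52: 12^1 ≡ 12, 12^2 ≡ 12² = 144 ≡ 40, 12^4 ≡ 40² = 1600 ≡ 40, 12^8 ≡ 40² = 1600 ≡ 40. Since 14 = 8 + 4 + 2, 12^14 ≡ 40·40·40: 40·40 = 1600 ≡ 40, then 40·40 = 1600 ≡ 40. So 12^14 ≡ 40 (mod 52).
ψ(14): Repeated squaring mod 52: 14^1 ≡ 14, 14^2 ≡ 14² = 196 ≡ 40, 14^4 ≡ 40² = 1600 ≡ 40, 14^8 ≡ 40² = 1600 ≡ 40. Since 14 = 8 + 4 + 2, 14^14 ≡ 40·40·40: 40·40 = 1600 ≡ 40, then 40·40 = 1600 ≡ 40. So 14^14 ≡ 40 (mod 52).
So ψ(12) = ψ(14) = 40 while 12 ≠ 14, so ψ is not injective.
A non-injective map from the 52-element set ℤ/52ℤ to itself takes at most 51 distinct values, so it cannot be surjective. Thus ψ is not surjective.
Since ψ is not surjective, we determine |image(ψ)|. Computing x^14 mod 52 for each x (by repeated squaring, reducing mod 52 at every step), the values ψ(0), ψ(1), …, ψ(51) are: 0, 1, 4, 9, 16, 25, 36, 49, 12, 29, 48, 17, 40, 13, 40, 17, 48, 29, 12, 49, 36, 25, 16, 9, 4, 1, 0, 1, 4, 9, 16, 25, 36, 49, 12, 29, 48, 17, 40, 13, 40, 17, 48, 29, 12, 49, 36, 25, 16, 9, 4, 1.
The distinct values are {0, 1, 4, 9, 12, 13, 16, 17, 25, 29, 36, 40, 48, 49}; there are 14 of them.

14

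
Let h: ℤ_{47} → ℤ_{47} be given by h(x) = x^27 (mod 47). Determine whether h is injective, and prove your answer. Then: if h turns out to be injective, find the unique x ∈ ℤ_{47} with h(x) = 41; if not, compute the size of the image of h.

Since 47 is prime, the nonzero elements of ℤ_{47} form a cyclic group of order 46.
As gcd(27, 46) = 1, raising to the 27th power is a bijection on this group: if u^27 ≡ v^27 then (uv^{−1})^27 = 1, and the only element of order dividing gcd(27, 46) = 1 is 1, so u = v.
With h(0) = 0 this makes h injective on all of ℤ_{47}, hence bijective (finite equal-size domain and codomain). In particular h is injective.
Since h is injective, we find the preimage of 41. The inverse of x ↦ x^27 on (ℤ_{47})^× is x ↦ x^29, because 27·29 = 783 = 17·46 + 1 ≡ 1 (mod 46) and x^{46} = 1 for x ≠ 0 (Fermat). So h⁻¹(41) = 41^29 mod 47.
Repeated squaring mod 47: 41^1 ≡ 41, 41^2 ≡ 41² = 1681 ≡ 36, 41^4 ≡ 36² = 1296 ≡ 27, 41^8 ≡ 27² = 729 ≡ 24, 41^16 ≡ 24² = 576 ≡ 12. Since 29 = 16 + 8 + 4 + 1, 41^29 ≡ 12·24·27·41: 12·24 = 288 ≡ 6, then 6·27 = 162 ≡ 21, then 21·41 = 861 ≡ 15. So 41^29 ≡ 15 (mod 47).
Hence h⁻¹(41) = 15.

15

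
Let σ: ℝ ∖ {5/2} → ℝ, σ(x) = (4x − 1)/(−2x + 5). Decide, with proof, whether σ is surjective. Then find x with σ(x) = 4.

If σ(x) = −2, cross-multiplying gives −2(4x − 1) = 4(−2x + 5), which simplifies to 2 = 20 — false.  So −2 has no preimage and σ is not surjective.
Solving σ(x) = 4: cross-multiplying gives 4x − 1 = 4(−2x + 5), which rearranges to 12x = 21, so x = 7/4.

7/4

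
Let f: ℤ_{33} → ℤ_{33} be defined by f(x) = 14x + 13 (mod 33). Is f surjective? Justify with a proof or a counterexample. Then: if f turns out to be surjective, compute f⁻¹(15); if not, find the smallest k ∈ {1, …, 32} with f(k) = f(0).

Since gcd(14, 33) = 1, 14 is invertible modulo 33. Euclid's algorithm: 33 = 2·14 + 5, 14 = 2·5 + 4, 5 = 1·4 + 1; back-substituting gives 1 = 26·14 − 11·33, so 14⁻¹ ≡ 26 (mod 33).
Then y ↦ 26(y − 13) is a two-sided inverse to f, so every y ∈ ℤ_{33} has a preimage.
Thus f is surjective.
Since f is surjective, we find f⁻¹(15): we need 14x ≡ 15 − 13 ≡ 2 (mod 33). Using 14⁻¹ = 26: x ≡ 26·2 = 52 = 1·33 + 19, so x = 19.
Check: f(19) = 14·19 + 13 = 279 = 8·33 + 15 ≡ 15 (mod 33).

19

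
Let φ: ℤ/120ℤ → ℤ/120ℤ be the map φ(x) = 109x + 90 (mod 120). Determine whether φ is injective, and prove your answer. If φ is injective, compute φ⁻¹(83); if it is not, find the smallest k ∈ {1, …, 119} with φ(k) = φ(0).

77

Suppose φ(s) = φ(t) in ℤ/120ℤ. Then 109s + 90 ≡ 109t + 90 (mod 120), so 109(s − t) ≡ 0 (mod 120).
Since gcd(109, 120) = 1, 109 is invertible modulo 120, thus s − t ≡ 0 (mod 120), i.e. s = t.
Therefore φ is injective.
We now compute 109⁻¹ mod 120 explicitly. Euclid's algorithm: 120 = 1·109 + 11, 109 = 9·11 + 10, 11 = 1·10 + 1; back-substituting gives 1 = 109·109 − 99·120, so 109⁻¹ ≡ 109 (mod 120).
Since φ is injective, we find φ⁻¹(83): we need 109x ≡ 83 − 90 ≡ 113 (mod 120). Using 109⁻¹ = 109: x ≡ 109·113 = 12317 = 102·120 + 77, so x = 77.
Check: φ(77) = 109·77 + 90 = 8483 = 70·120 + 83 ≡ 83 (mod 120).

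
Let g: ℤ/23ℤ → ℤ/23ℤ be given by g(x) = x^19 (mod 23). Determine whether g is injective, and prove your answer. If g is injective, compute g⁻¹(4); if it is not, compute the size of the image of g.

Since 23 is prime, the nonzero elements of ℤ/23ℤ form a cyclic group of order 22.
As gcd(19, 22) = 1, raising to the 19th power is a bijection on this group: if x_1^19 ≡ x_2^19 then (x_1x_2^{−1})^19 = 1, and the only element of order dividing gcd(19, 22) = 1 is 1, so x_1 = x_2.
With g(0) = 0 this makes g injective on all of ℤ/23ℤ, hence bijective (finite equal-size domain and codomain). In particular g is injective.
Since g is injective, we find the preimage of 4. The inverse of x ↦ x^19 on (ℤ/23ℤ)^× is x ↦ x^7, because 19·7 = 133 = 6·22 + 1 ≡ 1 (mod 22) and x^{22} = 1 for x ≠ 0 (Fermat). So g⁻¹(4) = 4^7 mod 23.
Repeated squaring mod 23: 4^1 ≡ 4, 4^2 ≡ 4² = 16, 4^4 ≡ 16² = 256 ≡ 3. Since 7 = 4 + 2 + 1, 4^7 ≡ 3·16·4: 3·16 = 48 ≡ 2, then 2·4 = 8. So 4^7 ≡ 8 (mod 23).
Hence g⁻¹(4) = 8.

8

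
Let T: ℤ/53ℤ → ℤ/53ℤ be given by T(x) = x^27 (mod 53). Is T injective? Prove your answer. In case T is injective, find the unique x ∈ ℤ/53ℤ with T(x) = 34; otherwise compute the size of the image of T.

Since 53 is prime, the nonzero elements of ℤ/53ℤ form a cyclic group of order 52.
As gcd(27, 52) = 1, raising to the 27th power is a bijection on this group: if s^27 ≡ t^27 then (st^{−1})^27 = 1, and the only element of order dividing gcd(27, 52) = 1 is 1, so s = t.
With T(0) = 0 this makes T injective on all of ℤ/53ℤ, hence bijective (finite equal-size domain and codomain). In particular T is injective.
Since T is injective, we find the preimage of 34. The inverse of x ↦ x^27 on (ℤ/53ℤ)^× is x ↦ x^27, because 27·27 = 729 = 14·52 + 1 ≡ 1 (mod 52) and x^{52} = 1 for x ≠ 0 (Fermat). So T⁻¹(34) = 34^27 mod 53.
Repeated squaring mod 53: 34^1 ≡ 34, 34^2 ≡ 34² = 1156 ≡ 43, 34^4 ≡ 43² = 1849 ≡ 47, 34^8 ≡ 47² = 2209 ≡ 36, 34^16 ≡ 36² = 1296 ≡ 24. Since 27 = 16 + 8 + 2 + 1, 34^27 ≡ 24·36·43·34: 24·36 = 864 ≡ 16, then 16·43 = 688 ≡ 52, then 52·34 = 1768 ≡ 19. So 34^27 ≡ 19 (mod 53).
Hence T⁻¹(34) = 19.

19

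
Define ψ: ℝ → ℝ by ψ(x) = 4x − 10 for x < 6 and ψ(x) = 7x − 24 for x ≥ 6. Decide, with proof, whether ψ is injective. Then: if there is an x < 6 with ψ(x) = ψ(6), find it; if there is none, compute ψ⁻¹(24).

Both pieces are strictly increasing (slopes 4 and 7), so each is injective on its own interval.
The left piece maps (−∞, 6) onto (−∞, 14); the right piece maps [6, ∞) onto [18, ∞).
These images are disjoint, so no value is attained by both pieces. Therefore ψ is injective.
Because the two images are disjoint, no x < 6 has ψ(x) = ψ(6), so we compute ψ⁻¹(24): 24 lies in [18, ∞), so solve 7x − 24 = 24: x = (24 + 24)/7 = 48/7.

48/7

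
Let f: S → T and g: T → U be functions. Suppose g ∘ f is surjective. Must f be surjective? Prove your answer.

not surjective

No. Take S = {0, 1, 2}, T = {0, 1, 2, 3, 4, 5}, U = {0}, f(a) = 0 for every a ∈ S, and g(b) = 0 for every b ∈ T.
Then g ∘ f is surjective onto {0}, but 5 ∈ T has no preimage under f, so f is not surjective.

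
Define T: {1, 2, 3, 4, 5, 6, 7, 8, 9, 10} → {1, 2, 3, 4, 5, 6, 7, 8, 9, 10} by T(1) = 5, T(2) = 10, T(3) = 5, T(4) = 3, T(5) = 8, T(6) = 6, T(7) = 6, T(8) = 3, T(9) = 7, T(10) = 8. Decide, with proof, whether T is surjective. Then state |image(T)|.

No element maps to 1, so T is not surjective.
The image of T is {3, 5, 6, 7, 8, 10}, which has 6 elements.

6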